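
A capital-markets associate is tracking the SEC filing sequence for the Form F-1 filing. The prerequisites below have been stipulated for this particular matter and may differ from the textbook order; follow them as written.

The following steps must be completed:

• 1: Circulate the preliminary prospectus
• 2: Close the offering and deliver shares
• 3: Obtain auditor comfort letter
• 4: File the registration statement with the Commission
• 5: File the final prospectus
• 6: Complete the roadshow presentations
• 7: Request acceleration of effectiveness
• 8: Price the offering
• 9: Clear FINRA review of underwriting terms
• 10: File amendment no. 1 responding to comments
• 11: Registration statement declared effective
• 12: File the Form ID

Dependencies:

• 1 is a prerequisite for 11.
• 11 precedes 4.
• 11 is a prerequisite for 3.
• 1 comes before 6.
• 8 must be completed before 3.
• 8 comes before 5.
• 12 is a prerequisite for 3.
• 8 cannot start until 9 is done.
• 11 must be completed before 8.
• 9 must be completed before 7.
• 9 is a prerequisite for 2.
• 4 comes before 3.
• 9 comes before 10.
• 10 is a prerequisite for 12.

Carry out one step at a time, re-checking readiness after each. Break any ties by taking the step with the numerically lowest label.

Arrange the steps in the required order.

1 and 9 have no prerequisites; 1 has the earlier label, so 1 is first.
Now 6, 9 and 11 have their prerequisites met. 6 has the earlier label, so 6 next.
Now 9 and 11 have their prerequisites met. 9 has the earlier label, so 9 next.
2, 7 and 10 now also ready, so the ready set is {2, 7, 10, 11}; 2 has the earlier label → 2.
Ready: 7, 10 and 11. 7 has the earlier label → 7.
Now 10 and 11 have their prerequisites met. 10 has the earlier label, so 10 next.
12 now also ready, so the ready set is {11, 12}; 11 has the earlier label → 11.
Now 4, 8 and 12 have their prerequisites met. 4 has the earlier label, so 4 next.
8 and 12 are both available; 8 has the earlier label → 8.
5 now also ready, so the ready set is {5, 12}; 5 has the earlier label → 5.
12 needed 10, now all done → 12.
3 needed 4, 8, 11 and 12, now all done → 3.

1, 6, 9, 2, 7, 10, 11, 4, 8, 5, 12, 3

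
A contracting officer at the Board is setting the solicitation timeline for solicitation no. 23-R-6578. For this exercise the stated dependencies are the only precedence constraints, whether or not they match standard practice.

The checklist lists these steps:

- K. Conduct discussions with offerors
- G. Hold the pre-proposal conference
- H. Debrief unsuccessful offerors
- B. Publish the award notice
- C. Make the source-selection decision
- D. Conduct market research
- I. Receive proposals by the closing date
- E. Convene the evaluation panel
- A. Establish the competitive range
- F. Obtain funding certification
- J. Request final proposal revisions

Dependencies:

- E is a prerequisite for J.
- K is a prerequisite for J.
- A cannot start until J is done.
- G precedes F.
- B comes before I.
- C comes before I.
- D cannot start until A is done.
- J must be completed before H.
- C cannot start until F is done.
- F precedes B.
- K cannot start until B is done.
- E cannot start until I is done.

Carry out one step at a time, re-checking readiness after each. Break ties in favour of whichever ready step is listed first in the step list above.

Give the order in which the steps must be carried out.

Only G has no prerequisites, so it is first.
F needed G, now all done → F.
Now B and C have their prerequisites met. B is listed earlier, so B next.
K now also ready, so the ready set is {K, C}; K is listed earlier → K.
C needed F, now all done → C.
I needed B and C, now all done → I.
That leaves E as the only ready step → E.
J needed K and E, now all done → J.
Ready: H and A. H is listed earlier → H.
A needed J, now all done → A.
Next only D has its prerequisites met → D.

G F B K C I E J H A D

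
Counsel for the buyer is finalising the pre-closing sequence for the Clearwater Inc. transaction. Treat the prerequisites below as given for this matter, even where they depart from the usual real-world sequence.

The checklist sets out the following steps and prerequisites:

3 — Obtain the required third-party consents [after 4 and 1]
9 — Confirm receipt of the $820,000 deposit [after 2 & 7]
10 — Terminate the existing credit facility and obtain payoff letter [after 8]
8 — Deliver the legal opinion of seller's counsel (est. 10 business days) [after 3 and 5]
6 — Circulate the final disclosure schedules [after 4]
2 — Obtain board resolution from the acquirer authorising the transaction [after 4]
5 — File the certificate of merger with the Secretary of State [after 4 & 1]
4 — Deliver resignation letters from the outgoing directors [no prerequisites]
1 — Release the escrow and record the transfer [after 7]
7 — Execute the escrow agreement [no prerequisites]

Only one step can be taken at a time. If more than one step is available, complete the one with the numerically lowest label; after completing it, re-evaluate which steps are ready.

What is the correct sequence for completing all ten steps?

4, 2, 6, 7, 1, 3, 5, 8, 9, 10

4 and 7 have no prerequisites; 4 has the earlier label, so 4 is first.
2 and 6 now also ready, so the ready set is {2, 6, 7}; 2 has the earlier label → 2.
Now 6 and 7 have their prerequisites met. 6 has the earlier label, so 6 next.
Next only 7 has its prerequisites met → 7.
Now 1 and 9 have their prerequisites met. 1 has the earlier label, so 1 next.
3 and 5 now also ready, so the ready set is {3, 5, 9}; 3 has the earlier label → 3.
Ready: 5 and 9. 5 has the earlier label → 5.
8 now also ready, so the ready set is {8, 9}; 8 has the earlier label → 8.
9 and 10 are both available; 9 has the earlier label → 9.
10 needed 8, now all done → 10.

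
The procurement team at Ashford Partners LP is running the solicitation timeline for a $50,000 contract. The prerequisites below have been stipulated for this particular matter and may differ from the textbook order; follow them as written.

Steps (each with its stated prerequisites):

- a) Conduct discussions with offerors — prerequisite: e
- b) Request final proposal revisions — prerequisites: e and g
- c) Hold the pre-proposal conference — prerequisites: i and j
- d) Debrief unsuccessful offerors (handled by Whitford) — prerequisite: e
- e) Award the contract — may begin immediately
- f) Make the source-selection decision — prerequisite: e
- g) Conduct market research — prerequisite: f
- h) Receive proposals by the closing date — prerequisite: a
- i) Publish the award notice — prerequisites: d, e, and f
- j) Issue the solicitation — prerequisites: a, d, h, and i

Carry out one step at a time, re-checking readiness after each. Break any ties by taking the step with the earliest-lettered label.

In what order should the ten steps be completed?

e → a → d → f → g → b → h → i → j → c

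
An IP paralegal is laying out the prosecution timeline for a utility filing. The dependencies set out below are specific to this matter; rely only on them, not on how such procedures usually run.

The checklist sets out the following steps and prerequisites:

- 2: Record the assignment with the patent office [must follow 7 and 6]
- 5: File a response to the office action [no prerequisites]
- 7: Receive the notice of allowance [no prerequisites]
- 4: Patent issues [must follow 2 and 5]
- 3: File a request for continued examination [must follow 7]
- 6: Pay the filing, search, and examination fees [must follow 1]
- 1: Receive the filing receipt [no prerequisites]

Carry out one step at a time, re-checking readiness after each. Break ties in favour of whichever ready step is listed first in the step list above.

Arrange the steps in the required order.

5, 7 and 1 have no prerequisites; 5 is listed earlier, so 5 is first.
Now 7 and 1 have their prerequisites met. 7 is listed earlier, so 7 next.
Ready: 3 and 1. 3 is listed earlier → 3.
1 is the only step now ready → 1.
That leaves 6 as the only ready step → 6.
That leaves 2 as the only ready step → 2.
Next only 4 has its prerequisites met → 4.

5 7 3 1 6 2 4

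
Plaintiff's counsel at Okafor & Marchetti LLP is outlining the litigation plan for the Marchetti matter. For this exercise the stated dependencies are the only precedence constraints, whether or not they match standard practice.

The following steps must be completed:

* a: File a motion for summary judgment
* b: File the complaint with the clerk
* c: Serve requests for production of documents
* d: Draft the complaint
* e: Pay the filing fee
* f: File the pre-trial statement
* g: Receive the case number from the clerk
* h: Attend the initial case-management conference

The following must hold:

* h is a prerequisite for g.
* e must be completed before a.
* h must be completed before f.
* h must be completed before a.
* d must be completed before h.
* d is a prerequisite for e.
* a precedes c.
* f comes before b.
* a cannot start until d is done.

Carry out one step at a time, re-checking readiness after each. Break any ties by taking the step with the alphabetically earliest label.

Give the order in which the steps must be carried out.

d is the only step with nothing outstanding, so it goes first.
Ready: e and h. e has the earlier label → e.
h needed d, now all done → h.
Ready: a, f and g. a has the earlier label → a.
c now also ready, so the ready set is {c, f, g}; c has the earlier label → c.
Ready: f and g. f has the earlier label → f.
Ready: b and g. b has the earlier label → b.
Next only g has its prerequisites met → g.

d e h a c f b g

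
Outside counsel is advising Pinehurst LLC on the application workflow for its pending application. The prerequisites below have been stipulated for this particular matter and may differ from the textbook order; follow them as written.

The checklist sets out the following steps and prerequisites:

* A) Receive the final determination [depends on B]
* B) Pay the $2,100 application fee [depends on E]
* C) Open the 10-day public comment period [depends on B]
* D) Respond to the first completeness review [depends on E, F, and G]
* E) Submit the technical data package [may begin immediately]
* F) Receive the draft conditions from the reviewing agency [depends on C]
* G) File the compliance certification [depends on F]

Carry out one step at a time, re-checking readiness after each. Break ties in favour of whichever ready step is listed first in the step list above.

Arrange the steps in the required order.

E, B, A, C, F, G, D

E is the only step with nothing outstanding, so it goes first.
Next only B has its prerequisites met → B.
Ready: A and C. A is listed earlier → A.
C needed B, now all done → C.
Next only F has its prerequisites met → F.
Next only G has its prerequisites met → G.
D is the only step now ready → D.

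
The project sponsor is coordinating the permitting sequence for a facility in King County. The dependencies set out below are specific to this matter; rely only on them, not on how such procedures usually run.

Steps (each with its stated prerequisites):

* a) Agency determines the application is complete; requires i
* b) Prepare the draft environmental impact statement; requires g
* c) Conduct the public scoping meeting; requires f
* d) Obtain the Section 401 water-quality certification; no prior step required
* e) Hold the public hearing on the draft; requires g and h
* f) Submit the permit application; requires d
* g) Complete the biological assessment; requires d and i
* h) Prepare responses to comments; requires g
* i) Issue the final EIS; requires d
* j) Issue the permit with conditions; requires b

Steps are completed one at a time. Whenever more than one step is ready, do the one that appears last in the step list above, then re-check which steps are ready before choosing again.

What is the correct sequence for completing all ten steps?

d is the only step with nothing outstanding, so it goes first.
Now i and f have their prerequisites met. i is listed later, so i next.
g and a now also ready, so the ready set is {g, f, a}; g is listed later → g.
Ready: h, f, b and a. h is listed later → h.
Ready: f, e, b and a. f is listed later → f.
e, c, b and a are all available; e is listed later → e.
Ready: c, b and a. c is listed later → c.
b and a are both available; b is listed later → b.
Now j and a have their prerequisites met. j is listed later, so j next.
a needed i, now all done → a.

d, i, g, h, f, e, c, b, j, a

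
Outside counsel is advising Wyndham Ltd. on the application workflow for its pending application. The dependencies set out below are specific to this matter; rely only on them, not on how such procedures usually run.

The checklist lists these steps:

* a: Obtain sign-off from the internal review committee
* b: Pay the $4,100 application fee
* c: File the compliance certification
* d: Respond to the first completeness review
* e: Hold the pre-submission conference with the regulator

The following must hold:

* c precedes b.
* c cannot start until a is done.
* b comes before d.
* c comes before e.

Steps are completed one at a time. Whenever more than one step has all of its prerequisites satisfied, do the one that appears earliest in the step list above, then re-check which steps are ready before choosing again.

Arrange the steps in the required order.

a → c → b → d → e

a is the only step with nothing outstanding, so it goes first.
Next only c has its prerequisites met → c.
b and e are both available; b is listed earlier → b.
d and e are both available; d is listed earlier → d.
That leaves e as the only ready step → e.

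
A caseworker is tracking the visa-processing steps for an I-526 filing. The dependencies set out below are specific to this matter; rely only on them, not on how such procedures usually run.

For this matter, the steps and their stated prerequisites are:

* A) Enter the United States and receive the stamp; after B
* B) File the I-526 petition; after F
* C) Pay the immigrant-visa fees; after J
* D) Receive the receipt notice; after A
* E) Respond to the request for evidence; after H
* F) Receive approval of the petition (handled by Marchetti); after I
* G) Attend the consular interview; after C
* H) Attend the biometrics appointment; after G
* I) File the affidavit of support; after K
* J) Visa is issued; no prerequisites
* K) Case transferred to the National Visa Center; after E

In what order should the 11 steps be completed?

Only J has no prerequisites, so it is first.
C needed J, now all done → C.
Next only G has its prerequisites met → G.
H needed G, now all done → H.
That leaves E as the only ready step → E.
K needed E, now all done → K.
That leaves I as the only ready step → I.
That leaves F as the only ready step → F.
B needed F, now all done → B.
Next only A has its prerequisites met → A.
That leaves D as the only ready step → D.

J C G H E K I F B A D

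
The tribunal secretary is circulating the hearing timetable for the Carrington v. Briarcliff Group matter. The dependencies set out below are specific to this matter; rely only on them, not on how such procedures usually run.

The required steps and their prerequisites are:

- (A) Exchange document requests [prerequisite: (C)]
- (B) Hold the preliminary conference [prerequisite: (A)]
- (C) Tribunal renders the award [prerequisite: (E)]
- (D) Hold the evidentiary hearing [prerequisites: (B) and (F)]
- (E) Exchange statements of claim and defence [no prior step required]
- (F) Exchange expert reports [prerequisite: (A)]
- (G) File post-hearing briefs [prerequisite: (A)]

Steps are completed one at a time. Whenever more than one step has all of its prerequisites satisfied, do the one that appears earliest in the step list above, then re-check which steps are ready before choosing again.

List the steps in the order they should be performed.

(E), (C), (A), (B), (F), (D), (G)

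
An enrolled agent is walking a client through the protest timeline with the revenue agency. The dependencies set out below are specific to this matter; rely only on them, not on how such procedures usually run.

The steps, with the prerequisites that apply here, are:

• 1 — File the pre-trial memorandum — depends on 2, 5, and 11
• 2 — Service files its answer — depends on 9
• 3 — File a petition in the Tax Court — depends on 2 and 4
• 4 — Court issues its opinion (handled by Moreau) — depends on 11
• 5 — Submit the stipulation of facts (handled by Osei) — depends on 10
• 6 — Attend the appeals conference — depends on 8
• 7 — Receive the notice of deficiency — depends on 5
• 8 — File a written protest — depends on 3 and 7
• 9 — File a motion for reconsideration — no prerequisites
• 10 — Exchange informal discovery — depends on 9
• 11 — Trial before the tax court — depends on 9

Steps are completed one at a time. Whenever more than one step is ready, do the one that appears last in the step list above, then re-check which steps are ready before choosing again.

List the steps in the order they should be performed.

9 → 11 → 10 → 5 → 7 → 4 → 2 → 3 → 8 → 6 → 1

Only 9 has no prerequisites, so it is first.
Now 11, 10 and 2 have their prerequisites met. 11 is listed later, so 11 next.
10, 4 and 2 are all available; 10 is listed later → 10.
Now 5, 4 and 2 have their prerequisites met. 5 is listed later, so 5 next.
Now 7, 4 and 2 have their prerequisites met. 7 is listed later, so 7 next.
4 and 2 are both available; 4 is listed later → 4.
That leaves 2 as the only ready step → 2.
Now 3 and 1 have their prerequisites met. 3 is listed later, so 3 next.
8 now also ready, so the ready set is {8, 1}; 8 is listed later → 8.
Now 6 and 1 have their prerequisites met. 6 is listed later, so 6 next.
1 is the only step now ready → 1.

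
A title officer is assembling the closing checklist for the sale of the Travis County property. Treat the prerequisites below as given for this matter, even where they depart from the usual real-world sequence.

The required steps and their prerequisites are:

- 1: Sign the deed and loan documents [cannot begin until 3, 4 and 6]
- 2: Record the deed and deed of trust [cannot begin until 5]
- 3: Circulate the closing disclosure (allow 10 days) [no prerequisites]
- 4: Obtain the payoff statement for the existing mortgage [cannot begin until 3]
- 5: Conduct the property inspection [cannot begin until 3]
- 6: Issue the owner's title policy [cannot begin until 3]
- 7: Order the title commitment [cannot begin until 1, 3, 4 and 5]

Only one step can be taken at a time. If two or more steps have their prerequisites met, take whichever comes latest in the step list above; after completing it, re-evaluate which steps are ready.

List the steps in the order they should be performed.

3 is the only step with nothing outstanding, so it goes first.
6, 5 and 4 are all available; 6 is listed later → 6.
Now 5 and 4 have their prerequisites met. 5 is listed later, so 5 next.
2 now also ready, so the ready set is {4, 2}; 4 is listed later → 4.
Ready: 2 and 1. 2 is listed later → 2.
1 is the only step now ready → 1.
Next only 7 has its prerequisites met → 7.

3, 6, 5, 4, 2, 1, 7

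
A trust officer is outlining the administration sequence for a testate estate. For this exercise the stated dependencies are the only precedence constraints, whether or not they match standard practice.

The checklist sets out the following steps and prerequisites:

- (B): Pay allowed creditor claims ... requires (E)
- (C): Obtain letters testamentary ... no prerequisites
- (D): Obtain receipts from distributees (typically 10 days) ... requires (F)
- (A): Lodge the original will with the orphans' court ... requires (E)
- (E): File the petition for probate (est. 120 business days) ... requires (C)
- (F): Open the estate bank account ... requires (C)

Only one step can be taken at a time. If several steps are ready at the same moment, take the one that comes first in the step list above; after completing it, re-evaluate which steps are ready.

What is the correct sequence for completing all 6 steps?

Only (C) has no prerequisites, so it is first.
Ready: (E) and (F). (E) is listed earlier → (E).
Now (B), (A) and (F) have their prerequisites met. (B) is listed earlier, so (B) next.
Ready: (A) and (F). (A) is listed earlier → (A).
That leaves (F) as the only ready step → (F).
(D) needed (F), now all done → (D).

(C) (E) (B) (A) (F) (D)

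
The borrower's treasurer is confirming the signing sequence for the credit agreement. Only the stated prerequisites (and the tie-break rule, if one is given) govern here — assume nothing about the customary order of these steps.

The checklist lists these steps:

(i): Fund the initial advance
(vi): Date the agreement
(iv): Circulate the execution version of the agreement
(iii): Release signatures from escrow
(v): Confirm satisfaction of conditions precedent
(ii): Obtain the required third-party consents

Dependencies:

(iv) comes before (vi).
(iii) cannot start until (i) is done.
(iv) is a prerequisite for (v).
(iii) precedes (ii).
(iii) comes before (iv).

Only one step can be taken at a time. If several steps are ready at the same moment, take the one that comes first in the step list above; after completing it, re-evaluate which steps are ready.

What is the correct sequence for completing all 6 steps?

(i) (iii) (iv) (vi) (v) (ii)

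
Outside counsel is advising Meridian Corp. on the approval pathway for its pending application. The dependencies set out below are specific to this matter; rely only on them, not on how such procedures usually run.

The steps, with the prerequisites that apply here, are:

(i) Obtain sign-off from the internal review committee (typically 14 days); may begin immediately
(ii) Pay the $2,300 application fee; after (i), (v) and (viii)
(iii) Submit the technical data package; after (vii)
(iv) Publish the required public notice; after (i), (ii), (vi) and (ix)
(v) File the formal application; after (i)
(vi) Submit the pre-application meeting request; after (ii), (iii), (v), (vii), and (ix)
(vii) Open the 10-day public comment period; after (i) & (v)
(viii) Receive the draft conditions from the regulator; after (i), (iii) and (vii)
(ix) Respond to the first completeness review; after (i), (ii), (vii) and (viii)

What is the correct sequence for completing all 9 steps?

(i) (v) (vii) (iii) (viii) (ii) (ix) (vi) (iv)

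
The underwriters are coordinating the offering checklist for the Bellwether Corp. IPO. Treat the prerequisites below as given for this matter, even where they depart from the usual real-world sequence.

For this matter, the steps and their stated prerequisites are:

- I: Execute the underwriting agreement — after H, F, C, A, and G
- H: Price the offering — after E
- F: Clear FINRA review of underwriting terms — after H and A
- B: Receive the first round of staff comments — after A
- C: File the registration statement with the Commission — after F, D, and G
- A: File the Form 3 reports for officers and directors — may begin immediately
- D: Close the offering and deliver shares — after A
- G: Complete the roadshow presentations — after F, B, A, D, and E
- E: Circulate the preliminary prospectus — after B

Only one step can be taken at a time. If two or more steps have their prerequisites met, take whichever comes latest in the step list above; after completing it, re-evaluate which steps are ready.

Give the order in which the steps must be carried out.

A → D → B → E → H → F → G → C → I

Only A has no prerequisites, so it is first.
D and B are both available; D is listed later → D.
B needed A, now all done → B.
E needed B, now all done → E.
Next only H has its prerequisites met → H.
F needed A and H, now all done → F.
Next only G has its prerequisites met → G.
C is the only step now ready → C.
I needed G, A, C, F and H, now all done → I.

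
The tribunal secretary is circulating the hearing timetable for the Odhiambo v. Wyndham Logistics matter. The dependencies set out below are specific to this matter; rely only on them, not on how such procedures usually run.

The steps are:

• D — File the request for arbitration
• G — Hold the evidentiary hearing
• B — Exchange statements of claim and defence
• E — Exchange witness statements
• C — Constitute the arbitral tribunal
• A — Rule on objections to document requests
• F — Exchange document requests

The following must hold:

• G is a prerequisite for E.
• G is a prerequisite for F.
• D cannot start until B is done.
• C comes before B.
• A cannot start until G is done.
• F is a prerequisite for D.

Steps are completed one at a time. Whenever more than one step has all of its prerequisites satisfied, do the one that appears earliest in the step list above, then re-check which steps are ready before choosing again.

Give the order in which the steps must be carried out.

G and C have no prerequisites; G is listed earlier, so G is first.
Ready: E, C, A and F. E is listed earlier → E.
Now C, A and F have their prerequisites met. C is listed earlier, so C next.
B now also ready, so the ready set is {B, A, F}; B is listed earlier → B.
Now A and F have their prerequisites met. A is listed earlier, so A next.
Next only F has its prerequisites met → F.
That leaves D as the only ready step → D.

G → E → C → B → A → F → D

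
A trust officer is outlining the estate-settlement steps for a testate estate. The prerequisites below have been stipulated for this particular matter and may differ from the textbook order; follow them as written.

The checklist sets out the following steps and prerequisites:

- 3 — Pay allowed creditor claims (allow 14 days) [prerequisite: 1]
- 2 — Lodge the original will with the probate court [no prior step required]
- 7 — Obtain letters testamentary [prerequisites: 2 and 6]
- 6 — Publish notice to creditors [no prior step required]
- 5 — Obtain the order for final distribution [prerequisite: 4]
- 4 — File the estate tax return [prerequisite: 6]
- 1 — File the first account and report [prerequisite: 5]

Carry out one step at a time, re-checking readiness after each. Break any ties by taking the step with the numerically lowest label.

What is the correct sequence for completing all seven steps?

2, 6, 4, 5, 1, 3, 7

2 and 6 have no prerequisites; 2 has the earlier label, so 2 is first.
6 is the only step now ready → 6.
Now 4 and 7 have their prerequisites met. 4 has the earlier label, so 4 next.
5 and 7 are both available; 5 has the earlier label → 5.
1 now also ready, so the ready set is {1, 7}; 1 has the earlier label → 1.
3 now also ready, so the ready set is {3, 7}; 3 has the earlier label → 3.
7 needed 2 and 6, now all done → 7.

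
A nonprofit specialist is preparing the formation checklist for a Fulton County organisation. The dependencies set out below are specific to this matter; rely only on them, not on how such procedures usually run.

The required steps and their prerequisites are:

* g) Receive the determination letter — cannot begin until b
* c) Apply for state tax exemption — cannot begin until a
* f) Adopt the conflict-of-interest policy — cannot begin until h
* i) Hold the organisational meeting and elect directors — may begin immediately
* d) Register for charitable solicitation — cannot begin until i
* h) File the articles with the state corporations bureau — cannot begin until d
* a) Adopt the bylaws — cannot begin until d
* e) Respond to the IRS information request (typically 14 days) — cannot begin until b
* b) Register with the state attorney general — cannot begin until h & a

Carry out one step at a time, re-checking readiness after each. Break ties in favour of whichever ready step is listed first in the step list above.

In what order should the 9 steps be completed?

i, d, h, f, a, c, b, g, e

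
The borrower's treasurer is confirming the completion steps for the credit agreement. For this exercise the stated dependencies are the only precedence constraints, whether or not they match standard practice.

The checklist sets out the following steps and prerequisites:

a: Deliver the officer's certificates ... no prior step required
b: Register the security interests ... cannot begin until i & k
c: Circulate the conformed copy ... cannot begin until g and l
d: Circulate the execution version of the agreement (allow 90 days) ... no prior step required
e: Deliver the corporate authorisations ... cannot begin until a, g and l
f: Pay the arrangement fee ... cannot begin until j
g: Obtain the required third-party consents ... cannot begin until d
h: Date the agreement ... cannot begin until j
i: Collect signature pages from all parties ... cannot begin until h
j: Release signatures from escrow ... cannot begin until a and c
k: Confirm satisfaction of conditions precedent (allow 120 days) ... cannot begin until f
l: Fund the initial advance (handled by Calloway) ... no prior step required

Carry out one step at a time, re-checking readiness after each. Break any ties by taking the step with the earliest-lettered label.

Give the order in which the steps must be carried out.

a, d, g, l, c, e, j, f, h, i, k, b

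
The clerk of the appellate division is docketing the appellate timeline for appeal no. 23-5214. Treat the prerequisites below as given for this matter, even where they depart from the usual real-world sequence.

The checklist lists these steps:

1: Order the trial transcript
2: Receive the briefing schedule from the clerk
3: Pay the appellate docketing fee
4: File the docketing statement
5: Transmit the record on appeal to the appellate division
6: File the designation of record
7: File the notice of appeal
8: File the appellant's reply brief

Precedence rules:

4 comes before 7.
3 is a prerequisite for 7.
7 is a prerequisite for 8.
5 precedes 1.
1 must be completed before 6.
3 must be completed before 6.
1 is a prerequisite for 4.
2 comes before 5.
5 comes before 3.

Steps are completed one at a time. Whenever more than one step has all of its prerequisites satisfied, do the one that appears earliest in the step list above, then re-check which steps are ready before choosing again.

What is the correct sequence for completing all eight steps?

2, 5, 1, 3, 4, 6, 7, 8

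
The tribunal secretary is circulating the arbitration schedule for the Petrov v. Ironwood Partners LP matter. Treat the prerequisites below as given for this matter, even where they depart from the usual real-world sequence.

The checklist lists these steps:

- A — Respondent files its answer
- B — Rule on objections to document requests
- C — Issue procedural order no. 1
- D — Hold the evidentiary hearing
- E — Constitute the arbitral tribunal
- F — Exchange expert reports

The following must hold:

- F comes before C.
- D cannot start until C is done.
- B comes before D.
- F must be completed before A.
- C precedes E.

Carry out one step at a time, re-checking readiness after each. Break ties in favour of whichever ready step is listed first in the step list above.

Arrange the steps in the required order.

B, F, A, C, D, E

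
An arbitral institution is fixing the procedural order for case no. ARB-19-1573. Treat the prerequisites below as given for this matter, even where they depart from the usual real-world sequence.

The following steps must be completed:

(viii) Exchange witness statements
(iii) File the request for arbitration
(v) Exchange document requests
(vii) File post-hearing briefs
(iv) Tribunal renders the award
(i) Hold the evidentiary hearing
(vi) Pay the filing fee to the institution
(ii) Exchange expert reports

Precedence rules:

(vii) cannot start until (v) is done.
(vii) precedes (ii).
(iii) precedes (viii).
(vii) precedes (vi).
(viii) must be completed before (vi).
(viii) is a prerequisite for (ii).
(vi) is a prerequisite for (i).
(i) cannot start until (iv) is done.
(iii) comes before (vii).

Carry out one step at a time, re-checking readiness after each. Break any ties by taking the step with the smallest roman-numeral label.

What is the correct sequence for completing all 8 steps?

(iii), (iv), (v), (vii), (viii), (ii), (vi), (i)

(iii), (iv) and (v) have no prerequisites; (iii) has the earlier label, so (iii) is first.
(viii) now also ready, so the ready set is {(iv), (v), (viii)}; (iv) has the earlier label → (iv).
Now (v) and (viii) have their prerequisites met. (v) has the earlier label, so (v) next.
(vii) now also ready, so the ready set is {(vii), (viii)}; (vii) has the earlier label → (vii).
(viii) needed (iii), now all done → (viii).
(ii) and (vi) are both available; (ii) has the earlier label → (ii).
That leaves (vi) as the only ready step → (vi).
(i) is the only step now ready → (i).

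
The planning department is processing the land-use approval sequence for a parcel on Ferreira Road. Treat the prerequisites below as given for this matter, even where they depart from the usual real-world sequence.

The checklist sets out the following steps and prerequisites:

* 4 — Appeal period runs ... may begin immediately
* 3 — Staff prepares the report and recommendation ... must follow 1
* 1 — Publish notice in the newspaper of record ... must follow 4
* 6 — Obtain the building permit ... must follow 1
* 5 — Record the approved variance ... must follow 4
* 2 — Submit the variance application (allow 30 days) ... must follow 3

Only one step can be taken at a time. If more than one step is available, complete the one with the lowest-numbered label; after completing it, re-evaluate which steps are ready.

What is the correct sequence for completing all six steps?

4, 1, 3, 2, 5, 6

4 is the only step with nothing outstanding, so it goes first.
1 and 5 are both available; 1 has the earlier label → 1.
3 and 6 now also ready, so the ready set is {3, 5, 6}; 3 has the earlier label → 3.
2 now also ready, so the ready set is {2, 5, 6}; 2 has the earlier label → 2.
5 and 6 are both available; 5 has the earlier label → 5.
6 needed 1, now all done → 6.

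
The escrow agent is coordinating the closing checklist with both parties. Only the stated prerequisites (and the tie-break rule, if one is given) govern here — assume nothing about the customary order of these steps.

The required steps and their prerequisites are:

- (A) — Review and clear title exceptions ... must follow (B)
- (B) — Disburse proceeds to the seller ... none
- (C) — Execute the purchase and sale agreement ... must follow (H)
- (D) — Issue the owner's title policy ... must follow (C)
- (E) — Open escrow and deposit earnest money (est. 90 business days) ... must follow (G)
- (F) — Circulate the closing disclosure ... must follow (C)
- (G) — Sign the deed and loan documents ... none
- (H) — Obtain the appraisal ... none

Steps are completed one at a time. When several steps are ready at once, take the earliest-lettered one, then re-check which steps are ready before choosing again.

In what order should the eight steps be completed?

(B) (A) (G) (E) (H) (C) (D) (F)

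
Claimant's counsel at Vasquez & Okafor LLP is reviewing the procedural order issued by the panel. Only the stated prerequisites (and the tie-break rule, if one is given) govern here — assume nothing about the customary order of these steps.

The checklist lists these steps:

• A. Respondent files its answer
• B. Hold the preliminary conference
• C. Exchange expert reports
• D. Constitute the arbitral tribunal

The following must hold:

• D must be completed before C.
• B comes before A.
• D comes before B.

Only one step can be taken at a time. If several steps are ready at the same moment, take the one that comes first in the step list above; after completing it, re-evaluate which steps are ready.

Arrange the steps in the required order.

D B A C

Only D has no prerequisites, so it is first.
Ready: B and C. B is listed earlier → B.
A now also ready, so the ready set is {A, C}; A is listed earlier → A.
Next only C has its prerequisites met → C.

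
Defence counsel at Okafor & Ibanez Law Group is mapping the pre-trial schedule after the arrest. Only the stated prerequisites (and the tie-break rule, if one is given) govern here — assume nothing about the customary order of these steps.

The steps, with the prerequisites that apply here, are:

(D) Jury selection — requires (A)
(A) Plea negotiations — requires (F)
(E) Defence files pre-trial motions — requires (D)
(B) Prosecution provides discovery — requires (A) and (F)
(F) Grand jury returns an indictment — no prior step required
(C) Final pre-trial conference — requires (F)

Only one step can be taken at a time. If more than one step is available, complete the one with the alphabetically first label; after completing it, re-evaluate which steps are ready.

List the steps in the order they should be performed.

Only (F) has no prerequisites, so it is first.
Ready: (A) and (C). (A) has the earlier label → (A).
(B), (C) and (D) are all available; (B) has the earlier label → (B).
(C) and (D) are both available; (C) has the earlier label → (C).
(D) is the only step now ready → (D).
That leaves (E) as the only ready step → (E).

(F) (A) (B) (C) (D) (E)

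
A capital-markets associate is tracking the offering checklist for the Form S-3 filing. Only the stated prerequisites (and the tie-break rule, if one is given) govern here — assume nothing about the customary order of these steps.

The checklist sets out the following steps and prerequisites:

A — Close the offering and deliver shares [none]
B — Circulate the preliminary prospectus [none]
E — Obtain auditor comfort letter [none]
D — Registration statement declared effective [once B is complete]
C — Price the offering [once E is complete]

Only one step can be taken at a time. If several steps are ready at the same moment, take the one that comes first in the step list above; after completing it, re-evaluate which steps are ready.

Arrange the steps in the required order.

A, B and E have no prerequisites; A is listed earlier, so A is first.
B and E are both available; B is listed earlier → B.
D now also ready, so the ready set is {E, D}; E is listed earlier → E.
C now also ready, so the ready set is {D, C}; D is listed earlier → D.
Next only C has its prerequisites met → C.

A → B → E → D → C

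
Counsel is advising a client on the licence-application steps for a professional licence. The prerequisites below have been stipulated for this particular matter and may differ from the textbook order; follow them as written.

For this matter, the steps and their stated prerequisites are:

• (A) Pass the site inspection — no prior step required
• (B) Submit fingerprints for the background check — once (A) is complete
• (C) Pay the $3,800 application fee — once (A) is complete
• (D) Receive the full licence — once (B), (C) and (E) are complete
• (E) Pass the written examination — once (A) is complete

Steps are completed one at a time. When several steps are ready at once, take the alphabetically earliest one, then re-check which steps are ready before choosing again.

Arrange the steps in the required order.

(A) has no prerequisites → (A) first.
(B), (C) and (E) are all available; (B) has the earlier label → (B).
Ready: (C) and (E). (C) has the earlier label → (C).
That leaves (E) as the only ready step → (E).
(D) needed (B), (C) and (E), now all done → (D).

(A), (B), (C), (E), (D)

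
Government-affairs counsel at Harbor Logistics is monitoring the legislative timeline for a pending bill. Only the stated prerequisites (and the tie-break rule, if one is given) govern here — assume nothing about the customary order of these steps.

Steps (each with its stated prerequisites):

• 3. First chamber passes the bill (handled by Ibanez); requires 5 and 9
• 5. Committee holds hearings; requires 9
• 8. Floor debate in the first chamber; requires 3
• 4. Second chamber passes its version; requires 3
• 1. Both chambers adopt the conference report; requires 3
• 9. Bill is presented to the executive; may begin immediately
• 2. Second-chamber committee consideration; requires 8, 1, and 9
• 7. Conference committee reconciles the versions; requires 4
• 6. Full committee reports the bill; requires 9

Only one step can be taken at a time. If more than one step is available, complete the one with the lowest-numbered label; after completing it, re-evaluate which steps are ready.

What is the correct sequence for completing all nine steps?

Only 9 has no prerequisites, so it is first.
Now 5 and 6 have their prerequisites met. 5 has the earlier label, so 5 next.
3 now also ready, so the ready set is {3, 6}; 3 has the earlier label → 3.
1, 4 and 8 now also ready, so the ready set is {1, 4, 6, 8}; 1 has the earlier label → 1.
Ready: 4, 6 and 8. 4 has the earlier label → 4.
Now 6, 7 and 8 have their prerequisites met. 6 has the earlier label, so 6 next.
7 and 8 are both available; 7 has the earlier label → 7.
That leaves 8 as the only ready step → 8.
That leaves 2 as the only ready step → 2.

9, 5, 3, 1, 4, 6, 7, 8, 2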